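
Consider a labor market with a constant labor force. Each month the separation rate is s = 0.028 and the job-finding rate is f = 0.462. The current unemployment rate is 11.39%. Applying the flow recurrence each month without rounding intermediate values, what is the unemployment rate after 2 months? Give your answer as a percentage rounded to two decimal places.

With a fixed labor force, u_{t+1} = u_t + s·(1−u_t) − f·u_t = u_t·(1−s−f) + s.
Here 1−s−f = 0.510 and s = 0.028.
u_1 = 0.113900 × 0.510 + 0.028 = 0.086089.
u_2 = 0.086089 × 0.510 + 0.028 = 0.071905.

Unemployment rate after two months ≈ 7.19%.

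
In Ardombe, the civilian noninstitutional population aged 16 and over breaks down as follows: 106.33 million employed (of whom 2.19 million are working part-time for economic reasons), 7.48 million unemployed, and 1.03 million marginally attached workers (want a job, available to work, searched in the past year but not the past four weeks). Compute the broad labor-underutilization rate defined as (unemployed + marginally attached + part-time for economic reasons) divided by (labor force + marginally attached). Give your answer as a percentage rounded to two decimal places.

Broad underutilization rate ≈ 9.32%.

Labor force = 106.33 + 7.48 = 113.81 million.
Numerator = 7.48 + 1.03 + 2.19 = 10.70 million.
Denominator = 113.81 + 1.03 = 114.84 million.
Broad rate = 10.70 / 114.84 = 9.32%.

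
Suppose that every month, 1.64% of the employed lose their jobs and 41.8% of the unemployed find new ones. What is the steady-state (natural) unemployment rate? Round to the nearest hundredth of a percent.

At steady state the flows balance: s·E = f·U, so U/(E+U) = s/(s+f).
u* = 1.64 / (1.64 + 41.8) = 1.64 / 43.44 = 3.78%.

Steady-state unemployment rate ≈ 3.78%.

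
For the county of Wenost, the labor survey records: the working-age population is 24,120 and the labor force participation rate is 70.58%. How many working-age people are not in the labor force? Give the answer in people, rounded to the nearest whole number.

Share not in the labor force = 1 − 0.7058 = 0.2942.
Not in labor force = 0.2942 × 24,120 ≈ 7,096.

About 7,096 are not in the labor force.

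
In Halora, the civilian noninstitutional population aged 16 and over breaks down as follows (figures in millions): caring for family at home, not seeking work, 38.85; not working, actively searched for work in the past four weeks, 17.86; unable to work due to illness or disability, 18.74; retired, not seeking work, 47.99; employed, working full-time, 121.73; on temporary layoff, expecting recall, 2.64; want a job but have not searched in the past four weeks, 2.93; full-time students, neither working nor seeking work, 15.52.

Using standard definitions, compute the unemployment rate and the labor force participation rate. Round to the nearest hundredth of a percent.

Employed = 121.73 million.
Unemployed = 17.86 + 2.64 = 20.50 million (jobless and actively searching, or on temporary layoff).
Labor force = 121.73 + 20.50 = 142.23 million.
Not in labor force = 38.85 + 18.74 + 47.99 + 2.93 + 15.52 = 124.03 million (those not working and not actively searching are outside the labor force — including those who want a job but have given up searching).
Civilian working-age population = 142.23 + 124.03 = 266.26 million.
Unemployment rate = 20.50 / 142.23 = 14.41%.
Labor force participation rate = 142.23 / 266.26 = 53.42%.

Unemployment rate ≈ 14.41%; labor force participation rate ≈ 53.42%.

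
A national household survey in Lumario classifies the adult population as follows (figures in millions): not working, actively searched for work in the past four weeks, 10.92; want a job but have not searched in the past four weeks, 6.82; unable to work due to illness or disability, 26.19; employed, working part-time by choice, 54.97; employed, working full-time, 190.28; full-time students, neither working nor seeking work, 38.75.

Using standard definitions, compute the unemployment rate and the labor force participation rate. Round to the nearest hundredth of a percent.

Unemployment rate ≈ 4.26%; labor force participation rate ≈ 78.12%.

Employed = 54.97 + 190.28 = 245.25 million.
Unemployed = 10.92 million.
Labor force = 245.25 + 10.92 = 256.17 million.
Not in labor force = 6.82 + 26.19 + 38.75 = 71.76 million (those not working and not actively searching are outside the labor force — including those who want a job but have given up searching).
Civilian working-age population = 256.17 + 71.76 = 327.93 million.
Unemployment rate = 10.92 / 256.17 = 4.26%.
Labor force participation rate = 256.17 / 327.93 = 78.12%.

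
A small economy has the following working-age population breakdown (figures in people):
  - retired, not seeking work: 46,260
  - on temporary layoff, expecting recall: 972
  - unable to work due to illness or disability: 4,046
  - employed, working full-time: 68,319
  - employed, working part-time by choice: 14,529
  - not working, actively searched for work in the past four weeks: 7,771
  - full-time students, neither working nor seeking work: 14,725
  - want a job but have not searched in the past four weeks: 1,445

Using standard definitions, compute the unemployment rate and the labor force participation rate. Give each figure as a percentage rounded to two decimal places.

Unemployment rate ≈ 9.55%; labor force participation rate ≈ 57.94%.

Employed = 68,319 + 14,529 = 82,848.
Unemployed = 972 + 7,771 = 8,743 (jobless and actively searching, or on temporary layoff).
Labor force = 82,848 + 8,743 = 91,591.
Not in labor force = 46,260 + 4,046 + 14,725 + 1,445 = 66,476 (those not working and not actively searching are outside the labor force — including those who want a job but have given up searching).
Civilian working-age population = 91,591 + 66,476 = 158,067.
Unemployment rate = 8,743 / 91,591 = 9.55%.
Labor force participation rate = 91,591 / 158,067 = 57.94%.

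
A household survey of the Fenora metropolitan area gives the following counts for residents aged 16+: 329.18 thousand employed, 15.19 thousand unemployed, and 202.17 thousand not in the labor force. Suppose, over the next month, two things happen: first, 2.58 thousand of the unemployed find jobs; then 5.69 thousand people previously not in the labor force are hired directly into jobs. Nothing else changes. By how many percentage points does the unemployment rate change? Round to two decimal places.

The unemployment rate changes by −0.81 percentage points.

Initially, labor force = 329.18 + 15.19 = 344.37 thousand, so u = 15.19/344.37 = 4.41%.
After the first change, unemployed falls and employed rises by 2.58; labor force unchanged → E = 331.76, U = 12.61, labor force = 344.37 thousand.
After the second change, employed and labor force both rise by 5.69; unemployed unchanged → E = 337.45, U = 12.61, labor force = 350.06 thousand.
New unemployment rate = 12.61 / 350.06 = 3.60%.
Change = 3.60% − 4.41% = −0.81 percentage points.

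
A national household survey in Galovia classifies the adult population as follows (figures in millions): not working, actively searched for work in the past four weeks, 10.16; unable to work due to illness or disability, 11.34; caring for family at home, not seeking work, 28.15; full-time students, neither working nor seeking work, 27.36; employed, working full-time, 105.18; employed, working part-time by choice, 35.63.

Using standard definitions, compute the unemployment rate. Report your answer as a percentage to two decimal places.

Unemployment rate ≈ 6.73%.

Employed = 105.18 + 35.63 = 140.81 million.
Unemployed = 10.16 million.
Labor force = 140.81 + 10.16 = 150.97 million.
Unemployment rate = 10.16 / 150.97 = 6.73%.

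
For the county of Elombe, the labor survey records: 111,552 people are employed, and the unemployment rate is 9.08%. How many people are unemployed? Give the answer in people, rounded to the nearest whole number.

About 11,140 are unemployed.

Let U be the number unemployed. The labor force is E + U, and U/(E+U) = 0.0908.
So U = 0.0908 × 111,552 / (1 − 0.0908) = 10128.92 / 0.9092 ≈ 11,140.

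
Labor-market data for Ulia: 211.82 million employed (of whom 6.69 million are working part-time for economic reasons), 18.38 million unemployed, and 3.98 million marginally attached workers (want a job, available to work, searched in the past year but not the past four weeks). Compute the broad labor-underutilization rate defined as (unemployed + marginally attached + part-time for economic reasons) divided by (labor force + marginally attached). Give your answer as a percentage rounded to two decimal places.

Labor force = 211.82 + 18.38 = 230.20 million.
Numerator = 18.38 + 3.98 + 6.69 = 29.05 million.
Denominator = 230.20 + 3.98 = 234.18 million.
Broad rate = 29.05 / 234.18 = 12.40%.

Broad underutilization rate ≈ 12.40%.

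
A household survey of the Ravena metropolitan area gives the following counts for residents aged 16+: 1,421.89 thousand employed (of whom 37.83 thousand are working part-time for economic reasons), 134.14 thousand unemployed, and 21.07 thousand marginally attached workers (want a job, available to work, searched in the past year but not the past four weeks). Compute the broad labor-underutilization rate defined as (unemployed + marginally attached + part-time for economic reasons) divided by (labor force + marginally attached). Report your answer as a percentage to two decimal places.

Broad underutilization rate ≈ 12.24%.

Labor force = 1,421.89 + 134.14 = 1,556.03 thousand.
Numerator = 134.14 + 21.07 + 37.83 = 193.04 thousand.
Denominator = 1,556.03 + 21.07 = 1,577.10 thousand.
Broad rate = 193.04 / 1,577.10 = 12.24%.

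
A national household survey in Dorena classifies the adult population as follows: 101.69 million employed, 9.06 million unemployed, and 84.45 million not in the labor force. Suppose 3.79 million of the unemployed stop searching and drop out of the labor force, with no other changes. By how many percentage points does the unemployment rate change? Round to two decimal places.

Initially, labor force = 101.69 + 9.06 = 110.75 million, so u = 9.06/110.75 = 8.18%.
After the change, unemployed and labor force both fall by 3.79 → E = 101.69, U = 5.27, labor force = 106.96 million.
New unemployment rate = 5.27 / 106.96 = 4.93%.
Change = 4.93% − 8.18% = −3.25 percentage points.

The unemployment rate changes by −3.25 percentage points.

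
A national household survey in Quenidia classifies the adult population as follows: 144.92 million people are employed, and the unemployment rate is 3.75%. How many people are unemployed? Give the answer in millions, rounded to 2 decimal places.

About 5.65 million are unemployed.

Let U be the number unemployed. The labor force is E + U, and U/(E+U) = 0.0375.
So U = 0.0375 × 144.92 / (1 − 0.0375) = 5.4345 / 0.9625 ≈ 5.65 million.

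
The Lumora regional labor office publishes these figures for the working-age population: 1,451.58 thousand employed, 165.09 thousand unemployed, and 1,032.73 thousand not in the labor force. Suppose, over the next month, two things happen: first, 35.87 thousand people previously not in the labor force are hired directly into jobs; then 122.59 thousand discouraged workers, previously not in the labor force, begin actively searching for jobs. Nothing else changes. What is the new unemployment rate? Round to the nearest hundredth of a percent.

New unemployment rate ≈ 16.21%.

Initially, labor force = 1,451.58 + 165.09 = 1,616.67 thousand, so u = 165.09/1,616.67 = 10.21%.
After the first change, employed and labor force both rise by 35.87; unemployed unchanged → E = 1,487.45, U = 165.09, labor force = 1,652.54 thousand.
After the second change, unemployed and labor force both rise by 122.59 → E = 1,487.45, U = 287.68, labor force = 1,775.13 thousand.
New unemployment rate = 287.68 / 1,775.13 = 16.21%.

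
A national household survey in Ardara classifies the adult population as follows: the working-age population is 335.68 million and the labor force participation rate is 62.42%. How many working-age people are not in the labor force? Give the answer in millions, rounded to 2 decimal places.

About 126.15 million are not in the labor force.

Share not in the labor force = 1 − 0.6242 = 0.3758.
Not in labor force = 0.3758 × 335.68 ≈ 126.15 million.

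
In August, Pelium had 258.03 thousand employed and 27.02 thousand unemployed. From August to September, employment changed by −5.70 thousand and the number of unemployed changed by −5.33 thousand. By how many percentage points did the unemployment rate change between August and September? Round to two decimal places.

The unemployment rate changed by −1.56 percentage points.

August: labor force = 258.03 + 27.02 = 285.05; u = 27.02/285.05 = 9.48%.
September: labor force = 252.33 + 21.69 = 274.02; u = 21.69/274.02 = 7.92%.
Change = 7.92% − 9.48% = −1.56 pp.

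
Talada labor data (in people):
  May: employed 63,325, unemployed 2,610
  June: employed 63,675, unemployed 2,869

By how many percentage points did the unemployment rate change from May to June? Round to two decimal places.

May: labor force = 63,325 + 2,610 = 65,935; u = 2,610/65,935 = 3.96%.
June: labor force = 63,675 + 2,869 = 66,544; u = 2,869/66,544 = 4.31%.
Change = 4.31% − 3.96% = +0.35 pp.

The unemployment rate changed by +0.35 percentage points.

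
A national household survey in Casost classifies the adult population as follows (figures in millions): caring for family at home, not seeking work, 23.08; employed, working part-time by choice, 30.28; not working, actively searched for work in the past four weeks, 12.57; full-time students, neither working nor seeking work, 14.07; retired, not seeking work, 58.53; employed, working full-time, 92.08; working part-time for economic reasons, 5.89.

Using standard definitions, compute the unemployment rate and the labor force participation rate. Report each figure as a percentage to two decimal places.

Employed = 30.28 + 92.08 + 5.89 = 128.25 million (anyone who worked, including part-time for economic reasons, counts as employed).
Unemployed = 12.57 million.
Labor force = 128.25 + 12.57 = 140.82 million.
Not in labor force = 23.08 + 14.07 + 58.53 = 95.68 million (those not working and not actively searching are outside the labor force).
Civilian working-age population = 140.82 + 95.68 = 236.50 million.
Unemployment rate = 12.57 / 140.82 = 8.93%.
Labor force participation rate = 140.82 / 236.50 = 59.54%.

Unemployment rate ≈ 8.93%; labor force participation rate ≈ 59.54%.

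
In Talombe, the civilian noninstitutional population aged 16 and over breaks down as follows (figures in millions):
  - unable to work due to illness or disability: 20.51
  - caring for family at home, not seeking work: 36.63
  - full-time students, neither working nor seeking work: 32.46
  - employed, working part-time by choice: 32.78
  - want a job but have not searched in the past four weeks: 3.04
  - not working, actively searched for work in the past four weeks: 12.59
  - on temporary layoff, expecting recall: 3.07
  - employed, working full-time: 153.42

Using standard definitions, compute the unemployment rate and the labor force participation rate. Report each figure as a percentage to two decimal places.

Unemployment rate ≈ 7.76%; labor force participation rate ≈ 68.54%.

Employed = 32.78 + 153.42 = 186.20 million.
Unemployed = 12.59 + 3.07 = 15.66 million (jobless and actively searching, or on temporary layoff).
Labor force = 186.20 + 15.66 = 201.86 million.
Not in labor force = 20.51 + 36.63 + 32.46 + 3.04 = 92.64 million (those not working and not actively searching are outside the labor force — including those who want a job but have given up searching).
Civilian working-age population = 201.86 + 92.64 = 294.50 million.
Unemployment rate = 15.66 / 201.86 = 7.76%.
Labor force participation rate = 201.86 / 294.50 = 68.54%.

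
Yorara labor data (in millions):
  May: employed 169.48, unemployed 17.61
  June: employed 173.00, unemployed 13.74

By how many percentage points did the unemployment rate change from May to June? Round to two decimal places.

May: labor force = 169.48 + 17.61 = 187.09; u = 17.61/187.09 = 9.41%.
June: labor force = 173.00 + 13.74 = 186.74; u = 13.74/186.74 = 7.36%.
Change = 7.36% − 9.41% = −2.05 pp.

The unemployment rate changed by −2.05 percentage points.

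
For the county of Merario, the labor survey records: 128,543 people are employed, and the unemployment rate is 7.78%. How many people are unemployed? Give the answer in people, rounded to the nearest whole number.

About 10,844 are unemployed.

Let U be the number unemployed. The labor force is E + U, and U/(E+U) = 0.0778.
So U = 0.0778 × 128,543 / (1 − 0.0778) = 10000.65 / 0.9222 ≈ 10,844.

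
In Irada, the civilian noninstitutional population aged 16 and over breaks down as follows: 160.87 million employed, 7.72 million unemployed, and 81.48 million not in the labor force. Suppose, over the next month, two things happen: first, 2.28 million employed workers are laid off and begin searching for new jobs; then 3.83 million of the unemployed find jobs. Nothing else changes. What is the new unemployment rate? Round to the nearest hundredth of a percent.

New unemployment rate ≈ 3.66%.

Initially, labor force = 160.87 + 7.72 = 168.59 million, so u = 7.72/168.59 = 4.58%.
After the first change, employed falls and unemployed rises by 2.28; labor force unchanged → E = 158.59, U = 10.00, labor force = 168.59 million.
After the second change, unemployed falls and employed rises by 3.83; labor force unchanged → E = 162.42, U = 6.17, labor force = 168.59 million.
New unemployment rate = 6.17 / 168.59 = 3.66%.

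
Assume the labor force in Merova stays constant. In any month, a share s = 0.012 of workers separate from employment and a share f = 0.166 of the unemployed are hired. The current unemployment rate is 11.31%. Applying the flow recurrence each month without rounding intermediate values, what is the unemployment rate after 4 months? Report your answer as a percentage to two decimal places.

With a fixed labor force, u_{t+1} = u_t + s·(1−u_t) − f·u_t = u_t·(1−s−f) + s.
Here 1−s−f = 0.822 and s = 0.012.
u_1 = 0.113100 × 0.822 + 0.012 = 0.104968.
u_2 = 0.104968 × 0.822 + 0.012 = 0.098284.
u_3 = 0.098284 × 0.822 + 0.012 = 0.092789.
u_4 = 0.092789 × 0.822 + 0.012 = 0.088273.

Unemployment rate after four months ≈ 8.83%.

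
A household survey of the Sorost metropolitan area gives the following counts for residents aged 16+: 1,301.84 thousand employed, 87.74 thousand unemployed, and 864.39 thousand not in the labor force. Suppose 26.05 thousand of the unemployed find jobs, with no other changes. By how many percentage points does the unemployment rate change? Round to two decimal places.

The unemployment rate changes by −1.87 percentage points.

Initially, labor force = 1,301.84 + 87.74 = 1,389.58 thousand, so u = 87.74/1,389.58 = 6.31%.
After the change, unemployed falls and employed rises by 26.05; labor force unchanged → E = 1,327.89, U = 61.69, labor force = 1,389.58 thousand.
New unemployment rate = 61.69 / 1,389.58 = 4.44%.
Change = 4.44% − 6.31% = −1.87 percentage points.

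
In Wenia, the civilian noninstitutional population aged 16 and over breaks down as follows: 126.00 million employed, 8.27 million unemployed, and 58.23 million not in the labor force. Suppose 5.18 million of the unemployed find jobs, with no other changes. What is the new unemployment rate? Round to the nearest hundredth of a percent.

New unemployment rate ≈ 2.30%.

Initially, labor force = 126.00 + 8.27 = 134.27 million, so u = 8.27/134.27 = 6.16%.
After the change, unemployed falls and employed rises by 5.18; labor force unchanged → E = 131.18, U = 3.09, labor force = 134.27 million.
New unemployment rate = 3.09 / 134.27 = 2.30%.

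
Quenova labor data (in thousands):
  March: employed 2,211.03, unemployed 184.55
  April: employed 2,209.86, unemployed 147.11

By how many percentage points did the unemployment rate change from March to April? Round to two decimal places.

March: labor force = 2,211.03 + 184.55 = 2,395.58; u = 184.55/2,395.58 = 7.70%.
April: labor force = 2,209.86 + 147.11 = 2,356.97; u = 147.11/2,356.97 = 6.24%.
Change = 6.24% − 7.70% = −1.46 pp.

The unemployment rate changed by −1.46 percentage points.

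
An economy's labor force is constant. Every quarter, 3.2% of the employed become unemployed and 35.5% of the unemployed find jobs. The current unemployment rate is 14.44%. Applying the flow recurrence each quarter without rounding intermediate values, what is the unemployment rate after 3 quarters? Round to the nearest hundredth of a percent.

Unemployment rate after three quarters ≈ 9.69%.

With a fixed labor force, u_{t+1} = u_t + s·(1−u_t) − f·u_t = u_t·(1−s−f) + s.
Here 1−s−f = 0.613 and s = 0.032.
u_1 = 0.144400 × 0.613 + 0.032 = 0.120517.
u_2 = 0.120517 × 0.613 + 0.032 = 0.105877.
u_3 = 0.105877 × 0.613 + 0.032 = 0.096903.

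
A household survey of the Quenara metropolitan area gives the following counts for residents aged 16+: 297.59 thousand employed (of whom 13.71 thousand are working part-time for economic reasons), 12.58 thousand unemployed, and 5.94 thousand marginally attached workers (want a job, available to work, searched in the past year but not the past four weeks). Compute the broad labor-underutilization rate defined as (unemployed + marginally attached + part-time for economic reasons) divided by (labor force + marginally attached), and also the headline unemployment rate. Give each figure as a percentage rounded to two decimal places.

Broad underutilization rate ≈ 10.20%; headline unemployment rate ≈ 4.06%.

Labor force = 297.59 + 12.58 = 310.17 thousand.
Numerator = 12.58 + 5.94 + 13.71 = 32.23 thousand.
Denominator = 310.17 + 5.94 = 316.11 thousand.
Broad rate = 32.23 / 316.11 = 10.20%.
Headline unemployment rate = 12.58 / 310.17 = 4.06%.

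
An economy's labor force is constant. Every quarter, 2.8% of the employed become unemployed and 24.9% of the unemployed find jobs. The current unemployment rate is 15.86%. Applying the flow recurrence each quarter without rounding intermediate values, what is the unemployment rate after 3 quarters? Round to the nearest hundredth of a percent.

Unemployment rate after three quarters ≈ 12.28%.

With a fixed labor force, u_{t+1} = u_t + s·(1−u_t) − f·u_t = u_t·(1−s−f) + s.
Here 1−s−f = 0.723 and s = 0.028.
u_1 = 0.158600 × 0.723 + 0.028 = 0.142668.
u_2 = 0.142668 × 0.723 + 0.028 = 0.131149.
u_3 = 0.131149 × 0.723 + 0.028 = 0.122821.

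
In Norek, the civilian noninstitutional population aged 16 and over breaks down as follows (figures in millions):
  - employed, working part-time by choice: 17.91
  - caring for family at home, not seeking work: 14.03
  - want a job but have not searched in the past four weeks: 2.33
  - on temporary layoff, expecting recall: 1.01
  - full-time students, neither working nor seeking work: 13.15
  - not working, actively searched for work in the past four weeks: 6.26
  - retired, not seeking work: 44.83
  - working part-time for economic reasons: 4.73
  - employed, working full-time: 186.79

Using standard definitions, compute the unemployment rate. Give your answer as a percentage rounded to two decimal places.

Employed = 17.91 + 4.73 + 186.79 = 209.43 million (anyone who worked, including part-time for economic reasons, counts as employed).
Unemployed = 1.01 + 6.26 = 7.27 million (jobless and actively searching, or on temporary layoff).
Labor force = 209.43 + 7.27 = 216.70 million.
Unemployment rate = 7.27 / 216.70 = 3.35%.

Unemployment rate ≈ 3.35%.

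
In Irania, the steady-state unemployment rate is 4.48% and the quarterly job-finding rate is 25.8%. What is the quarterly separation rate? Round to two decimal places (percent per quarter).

Separation rate ≈ 1.21% per quarter.

From u* = s/(s+f): s = u·f/(1−u).
s = 0.0448 × 25.8 / (1 − 0.0448) = 1.1558 / 0.9552 ≈ 1.21% per quarter.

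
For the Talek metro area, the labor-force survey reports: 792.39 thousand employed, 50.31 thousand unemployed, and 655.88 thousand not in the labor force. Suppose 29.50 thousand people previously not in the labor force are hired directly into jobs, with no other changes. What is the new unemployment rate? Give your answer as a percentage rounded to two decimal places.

Initially, labor force = 792.39 + 50.31 = 842.70 thousand, so u = 50.31/842.70 = 5.97%.
After the change, employed and labor force both rise by 29.50; unemployed unchanged → E = 821.89, U = 50.31, labor force = 872.20 thousand.
New unemployment rate = 50.31 / 872.20 = 5.77%.

New unemployment rate ≈ 5.77%.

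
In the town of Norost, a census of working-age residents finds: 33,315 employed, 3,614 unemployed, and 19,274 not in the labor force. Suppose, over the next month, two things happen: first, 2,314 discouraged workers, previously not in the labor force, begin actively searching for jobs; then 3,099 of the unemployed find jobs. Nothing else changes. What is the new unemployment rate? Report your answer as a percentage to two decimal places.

Initially, labor force = 33,315 + 3,614 = 36,929, so u = 3,614/36,929 = 9.79%.
After the first change, unemployed and labor force both rise by 2,314 → E = 33,315, U = 5,928, labor force = 39,243.
After the second change, unemployed falls and employed rises by 3,099; labor force unchanged → E = 36,414, U = 2,829, labor force = 39,243.
New unemployment rate = 2,829 / 39,243 = 7.21%.

New unemployment rate ≈ 7.21%.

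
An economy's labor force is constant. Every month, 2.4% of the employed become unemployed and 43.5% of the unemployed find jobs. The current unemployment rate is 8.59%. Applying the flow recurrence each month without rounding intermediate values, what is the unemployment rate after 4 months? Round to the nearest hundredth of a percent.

Unemployment rate after four months ≈ 5.52%.

With a fixed labor force, u_{t+1} = u_t + s·(1−u_t) − f·u_t = u_t·(1−s−f) + s.
Here 1−s−f = 0.541 and s = 0.024.
u_1 = 0.085900 × 0.541 + 0.024 = 0.070472.
u_2 = 0.070472 × 0.541 + 0.024 = 0.062125.
u_3 = 0.062125 × 0.541 + 0.024 = 0.057610.
u_4 = 0.057610 × 0.541 + 0.024 = 0.055167.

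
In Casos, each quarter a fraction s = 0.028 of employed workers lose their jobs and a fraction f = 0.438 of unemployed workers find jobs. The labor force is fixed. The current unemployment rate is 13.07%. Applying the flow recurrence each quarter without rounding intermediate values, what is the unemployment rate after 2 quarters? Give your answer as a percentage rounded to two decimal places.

Unemployment rate after two quarters ≈ 8.02%.

With a fixed labor force, u_{t+1} = u_t + s·(1−u_t) − f·u_t = u_t·(1−s−f) + s.
Here 1−s−f = 0.534 and s = 0.028.
u_1 = 0.130700 × 0.534 + 0.028 = 0.097794.
u_2 = 0.097794 × 0.534 + 0.028 = 0.080222.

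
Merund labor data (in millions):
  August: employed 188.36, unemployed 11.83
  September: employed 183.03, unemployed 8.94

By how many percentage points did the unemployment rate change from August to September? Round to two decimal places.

The unemployment rate changed by −1.25 percentage points.

August: labor force = 188.36 + 11.83 = 200.19; u = 11.83/200.19 = 5.91%.
September: labor force = 183.03 + 8.94 = 191.97; u = 8.94/191.97 = 4.66%.
Change = 4.66% − 5.91% = −1.25 pp.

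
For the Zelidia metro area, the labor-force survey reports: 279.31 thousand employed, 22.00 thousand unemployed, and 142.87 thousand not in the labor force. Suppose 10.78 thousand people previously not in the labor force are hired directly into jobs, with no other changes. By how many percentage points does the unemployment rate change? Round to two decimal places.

Initially, labor force = 279.31 + 22.00 = 301.31 thousand, so u = 22.00/301.31 = 7.30%.
After the change, employed and labor force both rise by 10.78; unemployed unchanged → E = 290.09, U = 22.00, labor force = 312.09 thousand.
New unemployment rate = 22.00 / 312.09 = 7.05%.
Change = 7.05% − 7.30% = −0.25 percentage points.

The unemployment rate changes by −0.25 percentage points.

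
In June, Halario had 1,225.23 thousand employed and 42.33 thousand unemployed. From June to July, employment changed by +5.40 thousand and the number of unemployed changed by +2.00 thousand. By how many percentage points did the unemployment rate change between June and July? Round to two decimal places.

The unemployment rate changed by +0.14 percentage points.

June: labor force = 1,225.23 + 42.33 = 1,267.56; u = 42.33/1,267.56 = 3.34%.
July: labor force = 1,230.63 + 44.33 = 1,274.96; u = 44.33/1,274.96 = 3.48%.
Change = 3.48% − 3.34% = +0.14 pp.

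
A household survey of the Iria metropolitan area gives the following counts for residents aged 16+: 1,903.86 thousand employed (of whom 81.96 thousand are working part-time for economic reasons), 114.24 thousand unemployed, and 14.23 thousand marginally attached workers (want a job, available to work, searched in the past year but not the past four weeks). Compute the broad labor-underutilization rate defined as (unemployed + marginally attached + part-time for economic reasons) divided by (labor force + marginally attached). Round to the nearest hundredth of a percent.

Broad underutilization rate ≈ 10.35%.

Labor force = 1,903.86 + 114.24 = 2,018.10 thousand.
Numerator = 114.24 + 14.23 + 81.96 = 210.43 thousand.
Denominator = 2,018.10 + 14.23 = 2,032.33 thousand.
Broad rate = 210.43 / 2,032.33 = 10.35%.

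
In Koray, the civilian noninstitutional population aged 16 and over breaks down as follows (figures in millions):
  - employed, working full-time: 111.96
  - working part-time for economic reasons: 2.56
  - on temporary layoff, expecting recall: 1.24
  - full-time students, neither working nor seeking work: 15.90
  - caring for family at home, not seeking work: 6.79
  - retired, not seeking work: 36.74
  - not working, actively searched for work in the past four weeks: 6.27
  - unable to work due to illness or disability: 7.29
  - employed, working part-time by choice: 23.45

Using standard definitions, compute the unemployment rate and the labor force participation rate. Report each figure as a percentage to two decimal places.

Employed = 111.96 + 2.56 + 23.45 = 137.97 million (anyone who worked, including part-time for economic reasons, counts as employed).
Unemployed = 1.24 + 6.27 = 7.51 million (jobless and actively searching, or on temporary layoff).
Labor force = 137.97 + 7.51 = 145.48 million.
Not in labor force = 15.90 + 6.79 + 36.74 + 7.29 = 66.72 million (those not working and not actively searching are outside the labor force).
Civilian working-age population = 145.48 + 66.72 = 212.20 million.
Unemployment rate = 7.51 / 145.48 = 5.16%.
Labor force participation rate = 145.48 / 212.20 = 68.56%.

Unemployment rate ≈ 5.16%; labor force participation rate ≈ 68.56%.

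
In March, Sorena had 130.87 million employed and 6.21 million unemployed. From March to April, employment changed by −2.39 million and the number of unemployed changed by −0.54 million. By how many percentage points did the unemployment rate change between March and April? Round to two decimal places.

The unemployment rate changed by −0.30 percentage points.

March: labor force = 130.87 + 6.21 = 137.08; u = 6.21/137.08 = 4.53%.
April: labor force = 128.48 + 5.67 = 134.15; u = 5.67/134.15 = 4.23%.
Change = 4.23% − 4.53% = −0.30 pp.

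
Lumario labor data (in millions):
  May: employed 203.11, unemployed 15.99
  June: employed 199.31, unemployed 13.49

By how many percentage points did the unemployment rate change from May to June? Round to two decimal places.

May: labor force = 203.11 + 15.99 = 219.10; u = 15.99/219.10 = 7.30%.
June: labor force = 199.31 + 13.49 = 212.80; u = 13.49/212.80 = 6.34%.
Change = 6.34% − 7.30% = −0.96 pp.

The unemployment rate changed by −0.96 percentage points.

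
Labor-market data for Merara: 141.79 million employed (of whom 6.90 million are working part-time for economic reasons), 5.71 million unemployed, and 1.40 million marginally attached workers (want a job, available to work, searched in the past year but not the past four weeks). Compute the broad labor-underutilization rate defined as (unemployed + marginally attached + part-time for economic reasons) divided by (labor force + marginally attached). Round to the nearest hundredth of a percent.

Labor force = 141.79 + 5.71 = 147.50 million.
Numerator = 5.71 + 1.40 + 6.90 = 14.01 million.
Denominator = 147.50 + 1.40 = 148.90 million.
Broad rate = 14.01 / 148.90 = 9.41%.

Broad underutilization rate ≈ 9.41%.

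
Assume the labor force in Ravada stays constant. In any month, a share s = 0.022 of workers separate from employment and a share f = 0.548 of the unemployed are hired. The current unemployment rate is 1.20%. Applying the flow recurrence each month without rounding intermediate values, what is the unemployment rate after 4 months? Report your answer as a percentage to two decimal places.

With a fixed labor force, u_{t+1} = u_t + s·(1−u_t) − f·u_t = u_t·(1−s−f) + s.
Here 1−s−f = 0.430 and s = 0.022.
u_1 = 0.012000 × 0.430 + 0.022 = 0.027160.
u_2 = 0.027160 × 0.430 + 0.022 = 0.033679.
u_3 = 0.033679 × 0.430 + 0.022 = 0.036482.
u_4 = 0.036482 × 0.430 + 0.022 = 0.037687.

Unemployment rate after four months ≈ 3.77%.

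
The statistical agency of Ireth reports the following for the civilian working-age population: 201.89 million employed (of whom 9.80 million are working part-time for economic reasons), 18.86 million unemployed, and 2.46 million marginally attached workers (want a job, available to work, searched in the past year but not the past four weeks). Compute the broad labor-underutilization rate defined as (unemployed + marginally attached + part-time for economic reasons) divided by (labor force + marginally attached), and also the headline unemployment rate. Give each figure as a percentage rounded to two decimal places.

Labor force = 201.89 + 18.86 = 220.75 million.
Numerator = 18.86 + 2.46 + 9.80 = 31.12 million.
Denominator = 220.75 + 2.46 = 223.21 million.
Broad rate = 31.12 / 223.21 = 13.94%.
Headline unemployment rate = 18.86 / 220.75 = 8.54%.

Broad underutilization rate ≈ 13.94%; headline unemployment rate ≈ 8.54%.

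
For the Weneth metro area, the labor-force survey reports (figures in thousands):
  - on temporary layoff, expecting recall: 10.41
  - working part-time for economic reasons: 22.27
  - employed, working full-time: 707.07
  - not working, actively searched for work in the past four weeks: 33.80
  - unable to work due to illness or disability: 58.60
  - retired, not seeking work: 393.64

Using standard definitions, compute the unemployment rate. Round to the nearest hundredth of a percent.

Unemployment rate ≈ 5.72%.

Employed = 22.27 + 707.07 = 729.34 thousand (anyone who worked, including part-time for economic reasons, counts as employed).
Unemployed = 10.41 + 33.80 = 44.21 thousand (jobless and actively searching, or on temporary layoff).
Labor force = 729.34 + 44.21 = 773.55 thousand.
Unemployment rate = 44.21 / 773.55 = 5.72%.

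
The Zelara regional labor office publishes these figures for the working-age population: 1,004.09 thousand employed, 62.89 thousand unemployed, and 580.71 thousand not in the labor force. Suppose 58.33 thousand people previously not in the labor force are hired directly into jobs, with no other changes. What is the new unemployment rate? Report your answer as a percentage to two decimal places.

Initially, labor force = 1,004.09 + 62.89 = 1,066.98 thousand, so u = 62.89/1,066.98 = 5.89%.
After the change, employed and labor force both rise by 58.33; unemployed unchanged → E = 1,062.42, U = 62.89, labor force = 1,125.31 thousand.
New unemployment rate = 62.89 / 1,125.31 = 5.59%.

New unemployment rate ≈ 5.59%.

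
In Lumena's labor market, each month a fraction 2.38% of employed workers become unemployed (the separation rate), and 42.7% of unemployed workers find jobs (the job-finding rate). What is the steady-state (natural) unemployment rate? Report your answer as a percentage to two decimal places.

Steady-state unemployment rate ≈ 5.28%.

At steady state the flows balance: s·E = f·U, so U/(E+U) = s/(s+f).
u* = 2.38 / (2.38 + 42.7) = 2.38 / 45.08 = 5.28%.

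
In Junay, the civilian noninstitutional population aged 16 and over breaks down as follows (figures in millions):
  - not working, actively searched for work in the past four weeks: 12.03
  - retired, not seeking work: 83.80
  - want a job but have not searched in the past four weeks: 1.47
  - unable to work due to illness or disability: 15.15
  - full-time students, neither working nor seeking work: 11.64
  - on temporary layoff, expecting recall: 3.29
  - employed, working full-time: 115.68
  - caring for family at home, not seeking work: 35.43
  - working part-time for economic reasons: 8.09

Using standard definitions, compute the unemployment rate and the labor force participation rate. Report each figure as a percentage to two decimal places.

Employed = 115.68 + 8.09 = 123.77 million (anyone who worked, including part-time for economic reasons, counts as employed).
Unemployed = 12.03 + 3.29 = 15.32 million (jobless and actively searching, or on temporary layoff).
Labor force = 123.77 + 15.32 = 139.09 million.
Not in labor force = 83.80 + 1.47 + 15.15 + 11.64 + 35.43 = 147.49 million (those not working and not actively searching are outside the labor force — including those who want a job but have given up searching).
Civilian working-age population = 139.09 + 147.49 = 286.58 million.
Unemployment rate = 15.32 / 139.09 = 11.01%.
Labor force participation rate = 139.09 / 286.58 = 48.53%.

Unemployment rate ≈ 11.01%; labor force participation rate ≈ 48.53%.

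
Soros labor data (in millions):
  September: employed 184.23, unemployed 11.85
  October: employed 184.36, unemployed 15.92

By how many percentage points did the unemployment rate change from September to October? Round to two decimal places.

September: labor force = 184.23 + 11.85 = 196.08; u = 11.85/196.08 = 6.04%.
October: labor force = 184.36 + 15.92 = 200.28; u = 15.92/200.28 = 7.95%.
Change = 7.95% − 6.04% = +1.91 pp.

The unemployment rate changed by +1.91 percentage points.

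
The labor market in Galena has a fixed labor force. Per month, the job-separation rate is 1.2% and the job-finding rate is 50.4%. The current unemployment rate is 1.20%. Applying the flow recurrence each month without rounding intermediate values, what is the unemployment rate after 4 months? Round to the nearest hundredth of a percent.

Unemployment rate after four months ≈ 2.26%.

With a fixed labor force, u_{t+1} = u_t + s·(1−u_t) − f·u_t = u_t·(1−s−f) + s.
Here 1−s−f = 0.484 and s = 0.012.
u_1 = 0.012000 × 0.484 + 0.012 = 0.017808.
u_2 = 0.017808 × 0.484 + 0.012 = 0.020619.
u_3 = 0.020619 × 0.484 + 0.012 = 0.021980.
u_4 = 0.021980 × 0.484 + 0.012 = 0.022638.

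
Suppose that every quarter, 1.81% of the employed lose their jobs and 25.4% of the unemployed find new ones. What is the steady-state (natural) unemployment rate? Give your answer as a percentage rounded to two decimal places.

Steady-state unemployment rate ≈ 6.65%.

At steady state the flows balance: s·E = f·U, so U/(E+U) = s/(s+f).
u* = 1.81 / (1.81 + 25.4) = 1.81 / 27.21 = 6.65%.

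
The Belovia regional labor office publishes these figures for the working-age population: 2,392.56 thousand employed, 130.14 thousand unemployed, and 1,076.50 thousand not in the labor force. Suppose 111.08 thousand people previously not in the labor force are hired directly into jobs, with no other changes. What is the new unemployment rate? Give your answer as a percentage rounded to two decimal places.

Initially, labor force = 2,392.56 + 130.14 = 2,522.70 thousand, so u = 130.14/2,522.70 = 5.16%.
After the change, employed and labor force both rise by 111.08; unemployed unchanged → E = 2,503.64, U = 130.14, labor force = 2,633.78 thousand.
New unemployment rate = 130.14 / 2,633.78 = 4.94%.

New unemployment rate ≈ 4.94%.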